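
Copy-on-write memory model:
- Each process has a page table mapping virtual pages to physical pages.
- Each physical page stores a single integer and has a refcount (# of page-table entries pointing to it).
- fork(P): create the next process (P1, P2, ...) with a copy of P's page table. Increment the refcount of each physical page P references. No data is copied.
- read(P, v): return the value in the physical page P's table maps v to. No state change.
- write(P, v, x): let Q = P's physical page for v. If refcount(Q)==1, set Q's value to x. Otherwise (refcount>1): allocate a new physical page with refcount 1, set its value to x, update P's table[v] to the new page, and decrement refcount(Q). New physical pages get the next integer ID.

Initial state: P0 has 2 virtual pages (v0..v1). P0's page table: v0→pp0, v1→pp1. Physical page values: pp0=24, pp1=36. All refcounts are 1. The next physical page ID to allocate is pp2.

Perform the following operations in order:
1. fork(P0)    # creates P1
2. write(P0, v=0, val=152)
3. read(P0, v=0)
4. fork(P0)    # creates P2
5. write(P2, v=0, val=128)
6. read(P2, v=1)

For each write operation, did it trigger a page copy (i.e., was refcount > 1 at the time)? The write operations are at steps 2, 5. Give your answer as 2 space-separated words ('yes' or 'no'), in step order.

Op 1: fork(P0) -> P1. 2 ppages; refcounts: pp0:2 pp1:2
Op 2: write(P0, v0, 152). refcount(pp0)=2>1 -> COPY to pp2. 3 ppages; refcounts: pp0:1 pp1:2 pp2:1
Op 3: read(P0, v0) -> 152. No state change.
Op 4: fork(P0) -> P2. 3 ppages; refcounts: pp0:1 pp1:3 pp2:2
Op 5: write(P2, v0, 128). refcount(pp2)=2>1 -> COPY to pp3. 4 ppages; refcounts: pp0:1 pp1:3 pp2:1 pp3:1
Op 6: read(P2, v1) -> 36. No state change.

yes yes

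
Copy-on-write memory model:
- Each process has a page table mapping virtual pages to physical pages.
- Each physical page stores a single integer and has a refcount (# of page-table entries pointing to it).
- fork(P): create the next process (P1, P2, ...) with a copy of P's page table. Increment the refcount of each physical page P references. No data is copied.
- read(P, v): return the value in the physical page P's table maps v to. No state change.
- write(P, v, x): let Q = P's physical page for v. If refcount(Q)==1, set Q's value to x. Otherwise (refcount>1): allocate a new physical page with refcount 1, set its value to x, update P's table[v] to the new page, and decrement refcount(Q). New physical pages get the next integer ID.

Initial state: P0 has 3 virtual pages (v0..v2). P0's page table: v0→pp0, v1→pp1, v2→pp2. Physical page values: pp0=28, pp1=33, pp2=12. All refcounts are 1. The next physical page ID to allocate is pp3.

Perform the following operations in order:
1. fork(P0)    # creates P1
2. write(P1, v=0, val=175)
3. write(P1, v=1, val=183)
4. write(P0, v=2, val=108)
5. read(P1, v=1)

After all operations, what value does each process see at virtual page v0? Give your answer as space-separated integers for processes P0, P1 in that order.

Op 1: fork(P0) -> P1. 3 ppages; refcounts: pp0:2 pp1:2 pp2:2
Op 2: write(P1, v0, 175). refcount(pp0)=2>1 -> COPY to pp3. 4 ppages; refcounts: pp0:1 pp1:2 pp2:2 pp3:1
Op 3: write(P1, v1, 183). refcount(pp1)=2>1 -> COPY to pp4. 5 ppages; refcounts: pp0:1 pp1:1 pp2:2 pp3:1 pp4:1
Op 4: write(P0, v2, 108). refcount(pp2)=2>1 -> COPY to pp5. 6 ppages; refcounts: pp0:1 pp1:1 pp2:1 pp3:1 pp4:1 pp5:1
Op 5: read(P1, v1) -> 183. No state change.
P0: v0 -> pp0 = 28
P1: v0 -> pp3 = 175

Answer: 28 175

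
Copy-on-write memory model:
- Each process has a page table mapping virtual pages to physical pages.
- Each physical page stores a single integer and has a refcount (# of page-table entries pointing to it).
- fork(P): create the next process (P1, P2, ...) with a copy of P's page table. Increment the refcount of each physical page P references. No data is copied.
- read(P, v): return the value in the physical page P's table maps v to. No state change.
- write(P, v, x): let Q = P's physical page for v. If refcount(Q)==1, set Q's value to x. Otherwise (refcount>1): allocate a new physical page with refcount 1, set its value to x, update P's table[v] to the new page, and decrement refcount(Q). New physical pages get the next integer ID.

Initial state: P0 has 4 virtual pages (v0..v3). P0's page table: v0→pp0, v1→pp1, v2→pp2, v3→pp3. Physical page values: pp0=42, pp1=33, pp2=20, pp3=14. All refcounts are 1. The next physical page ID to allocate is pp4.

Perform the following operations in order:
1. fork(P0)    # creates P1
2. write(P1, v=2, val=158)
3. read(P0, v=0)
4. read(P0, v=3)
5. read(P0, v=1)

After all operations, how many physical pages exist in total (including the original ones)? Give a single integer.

Answer: 5

Derivation:
Op 1: fork(P0) -> P1. 4 ppages; refcounts: pp0:2 pp1:2 pp2:2 pp3:2
Op 2: write(P1, v2, 158). refcount(pp2)=2>1 -> COPY to pp4. 5 ppages; refcounts: pp0:2 pp1:2 pp2:1 pp3:2 pp4:1
Op 3: read(P0, v0) -> 42. No state change.
Op 4: read(P0, v3) -> 14. No state change.
Op 5: read(P0, v1) -> 33. No state change.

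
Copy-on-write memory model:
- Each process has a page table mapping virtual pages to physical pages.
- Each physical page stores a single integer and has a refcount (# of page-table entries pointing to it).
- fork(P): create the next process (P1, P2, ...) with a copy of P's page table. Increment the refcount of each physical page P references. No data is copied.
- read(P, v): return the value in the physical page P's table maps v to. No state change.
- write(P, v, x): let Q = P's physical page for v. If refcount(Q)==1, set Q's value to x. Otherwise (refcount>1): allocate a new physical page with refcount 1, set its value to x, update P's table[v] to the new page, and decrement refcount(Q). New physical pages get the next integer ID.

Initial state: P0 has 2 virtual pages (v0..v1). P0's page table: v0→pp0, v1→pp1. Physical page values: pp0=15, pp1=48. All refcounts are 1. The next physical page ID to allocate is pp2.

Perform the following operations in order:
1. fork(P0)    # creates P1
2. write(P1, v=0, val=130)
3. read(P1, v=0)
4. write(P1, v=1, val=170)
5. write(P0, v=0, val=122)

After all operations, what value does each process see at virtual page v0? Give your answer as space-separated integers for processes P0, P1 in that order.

Answer: 122 130

Derivation:
Op 1: fork(P0) -> P1. 2 ppages; refcounts: pp0:2 pp1:2
Op 2: write(P1, v0, 130). refcount(pp0)=2>1 -> COPY to pp2. 3 ppages; refcounts: pp0:1 pp1:2 pp2:1
Op 3: read(P1, v0) -> 130. No state change.
Op 4: write(P1, v1, 170). refcount(pp1)=2>1 -> COPY to pp3. 4 ppages; refcounts: pp0:1 pp1:1 pp2:1 pp3:1
Op 5: write(P0, v0, 122). refcount(pp0)=1 -> write in place. 4 ppages; refcounts: pp0:1 pp1:1 pp2:1 pp3:1
P0: v0 -> pp0 = 122
P1: v0 -> pp2 = 130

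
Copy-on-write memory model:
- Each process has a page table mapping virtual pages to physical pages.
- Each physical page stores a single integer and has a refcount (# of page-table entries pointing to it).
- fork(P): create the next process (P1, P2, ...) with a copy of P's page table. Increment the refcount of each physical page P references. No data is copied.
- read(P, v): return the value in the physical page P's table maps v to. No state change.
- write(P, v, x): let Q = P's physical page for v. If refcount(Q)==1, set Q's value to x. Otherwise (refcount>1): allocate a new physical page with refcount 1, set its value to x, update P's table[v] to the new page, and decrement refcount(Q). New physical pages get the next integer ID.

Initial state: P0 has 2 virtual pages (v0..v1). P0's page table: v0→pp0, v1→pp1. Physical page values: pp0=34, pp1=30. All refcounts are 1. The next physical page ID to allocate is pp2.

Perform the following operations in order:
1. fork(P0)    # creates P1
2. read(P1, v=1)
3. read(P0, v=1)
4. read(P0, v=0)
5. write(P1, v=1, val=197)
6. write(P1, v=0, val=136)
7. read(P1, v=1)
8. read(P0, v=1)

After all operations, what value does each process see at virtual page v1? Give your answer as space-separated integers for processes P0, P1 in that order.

Op 1: fork(P0) -> P1. 2 ppages; refcounts: pp0:2 pp1:2
Op 2: read(P1, v1) -> 30. No state change.
Op 3: read(P0, v1) -> 30. No state change.
Op 4: read(P0, v0) -> 34. No state change.
Op 5: write(P1, v1, 197). refcount(pp1)=2>1 -> COPY to pp2. 3 ppages; refcounts: pp0:2 pp1:1 pp2:1
Op 6: write(P1, v0, 136). refcount(pp0)=2>1 -> COPY to pp3. 4 ppages; refcounts: pp0:1 pp1:1 pp2:1 pp3:1
Op 7: read(P1, v1) -> 197. No state change.
Op 8: read(P0, v1) -> 30. No state change.
P0: v1 -> pp1 = 30
P1: v1 -> pp2 = 197

Answer: 30 197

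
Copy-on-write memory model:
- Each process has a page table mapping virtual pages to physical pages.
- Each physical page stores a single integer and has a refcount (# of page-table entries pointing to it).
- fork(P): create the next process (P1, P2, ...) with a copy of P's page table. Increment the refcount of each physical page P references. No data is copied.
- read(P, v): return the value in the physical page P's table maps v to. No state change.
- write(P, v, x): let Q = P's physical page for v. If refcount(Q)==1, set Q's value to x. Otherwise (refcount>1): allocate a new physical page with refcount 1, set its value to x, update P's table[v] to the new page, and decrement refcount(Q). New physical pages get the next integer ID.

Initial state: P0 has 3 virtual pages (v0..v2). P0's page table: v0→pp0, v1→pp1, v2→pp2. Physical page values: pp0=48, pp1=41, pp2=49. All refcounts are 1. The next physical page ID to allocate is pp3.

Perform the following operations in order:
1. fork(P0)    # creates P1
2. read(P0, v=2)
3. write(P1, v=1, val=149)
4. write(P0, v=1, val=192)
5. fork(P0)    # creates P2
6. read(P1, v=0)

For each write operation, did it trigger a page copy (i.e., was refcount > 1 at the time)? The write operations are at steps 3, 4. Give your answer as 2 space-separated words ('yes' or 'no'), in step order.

Op 1: fork(P0) -> P1. 3 ppages; refcounts: pp0:2 pp1:2 pp2:2
Op 2: read(P0, v2) -> 49. No state change.
Op 3: write(P1, v1, 149). refcount(pp1)=2>1 -> COPY to pp3. 4 ppages; refcounts: pp0:2 pp1:1 pp2:2 pp3:1
Op 4: write(P0, v1, 192). refcount(pp1)=1 -> write in place. 4 ppages; refcounts: pp0:2 pp1:1 pp2:2 pp3:1
Op 5: fork(P0) -> P2. 4 ppages; refcounts: pp0:3 pp1:2 pp2:3 pp3:1
Op 6: read(P1, v0) -> 48. No state change.

yes no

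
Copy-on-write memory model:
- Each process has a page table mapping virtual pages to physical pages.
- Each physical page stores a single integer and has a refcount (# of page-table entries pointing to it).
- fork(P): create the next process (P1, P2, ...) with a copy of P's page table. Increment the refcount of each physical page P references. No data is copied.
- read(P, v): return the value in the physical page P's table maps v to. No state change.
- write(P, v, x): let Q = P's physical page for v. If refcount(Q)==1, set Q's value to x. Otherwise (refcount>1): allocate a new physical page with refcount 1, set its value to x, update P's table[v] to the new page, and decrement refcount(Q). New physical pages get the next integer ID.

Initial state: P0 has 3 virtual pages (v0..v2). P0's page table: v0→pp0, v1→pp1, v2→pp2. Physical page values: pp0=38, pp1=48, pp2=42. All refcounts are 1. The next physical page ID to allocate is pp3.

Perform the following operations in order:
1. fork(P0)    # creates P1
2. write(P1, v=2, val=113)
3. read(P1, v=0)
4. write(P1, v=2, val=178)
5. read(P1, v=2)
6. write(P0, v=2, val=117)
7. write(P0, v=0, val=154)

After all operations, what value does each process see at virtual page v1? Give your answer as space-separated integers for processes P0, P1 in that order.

Answer: 48 48

Derivation:
Op 1: fork(P0) -> P1. 3 ppages; refcounts: pp0:2 pp1:2 pp2:2
Op 2: write(P1, v2, 113). refcount(pp2)=2>1 -> COPY to pp3. 4 ppages; refcounts: pp0:2 pp1:2 pp2:1 pp3:1
Op 3: read(P1, v0) -> 38. No state change.
Op 4: write(P1, v2, 178). refcount(pp3)=1 -> write in place. 4 ppages; refcounts: pp0:2 pp1:2 pp2:1 pp3:1
Op 5: read(P1, v2) -> 178. No state change.
Op 6: write(P0, v2, 117). refcount(pp2)=1 -> write in place. 4 ppages; refcounts: pp0:2 pp1:2 pp2:1 pp3:1
Op 7: write(P0, v0, 154). refcount(pp0)=2>1 -> COPY to pp4. 5 ppages; refcounts: pp0:1 pp1:2 pp2:1 pp3:1 pp4:1
P0: v1 -> pp1 = 48
P1: v1 -> pp1 = 48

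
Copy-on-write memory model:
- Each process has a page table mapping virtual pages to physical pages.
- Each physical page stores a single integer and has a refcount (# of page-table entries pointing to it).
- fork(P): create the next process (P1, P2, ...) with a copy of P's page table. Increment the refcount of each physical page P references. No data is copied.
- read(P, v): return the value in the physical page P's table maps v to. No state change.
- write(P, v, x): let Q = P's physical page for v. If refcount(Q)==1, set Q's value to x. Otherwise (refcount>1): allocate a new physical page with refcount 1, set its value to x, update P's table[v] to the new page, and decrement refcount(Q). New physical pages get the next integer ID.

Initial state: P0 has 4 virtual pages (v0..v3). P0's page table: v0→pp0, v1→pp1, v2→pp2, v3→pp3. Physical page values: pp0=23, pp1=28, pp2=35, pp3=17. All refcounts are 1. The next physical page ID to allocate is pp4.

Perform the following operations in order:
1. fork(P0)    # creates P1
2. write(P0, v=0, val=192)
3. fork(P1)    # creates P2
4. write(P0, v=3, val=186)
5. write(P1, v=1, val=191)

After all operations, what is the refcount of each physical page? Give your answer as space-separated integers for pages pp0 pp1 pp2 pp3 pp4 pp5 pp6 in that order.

Op 1: fork(P0) -> P1. 4 ppages; refcounts: pp0:2 pp1:2 pp2:2 pp3:2
Op 2: write(P0, v0, 192). refcount(pp0)=2>1 -> COPY to pp4. 5 ppages; refcounts: pp0:1 pp1:2 pp2:2 pp3:2 pp4:1
Op 3: fork(P1) -> P2. 5 ppages; refcounts: pp0:2 pp1:3 pp2:3 pp3:3 pp4:1
Op 4: write(P0, v3, 186). refcount(pp3)=3>1 -> COPY to pp5. 6 ppages; refcounts: pp0:2 pp1:3 pp2:3 pp3:2 pp4:1 pp5:1
Op 5: write(P1, v1, 191). refcount(pp1)=3>1 -> COPY to pp6. 7 ppages; refcounts: pp0:2 pp1:2 pp2:3 pp3:2 pp4:1 pp5:1 pp6:1

Answer: 2 2 3 2 1 1 1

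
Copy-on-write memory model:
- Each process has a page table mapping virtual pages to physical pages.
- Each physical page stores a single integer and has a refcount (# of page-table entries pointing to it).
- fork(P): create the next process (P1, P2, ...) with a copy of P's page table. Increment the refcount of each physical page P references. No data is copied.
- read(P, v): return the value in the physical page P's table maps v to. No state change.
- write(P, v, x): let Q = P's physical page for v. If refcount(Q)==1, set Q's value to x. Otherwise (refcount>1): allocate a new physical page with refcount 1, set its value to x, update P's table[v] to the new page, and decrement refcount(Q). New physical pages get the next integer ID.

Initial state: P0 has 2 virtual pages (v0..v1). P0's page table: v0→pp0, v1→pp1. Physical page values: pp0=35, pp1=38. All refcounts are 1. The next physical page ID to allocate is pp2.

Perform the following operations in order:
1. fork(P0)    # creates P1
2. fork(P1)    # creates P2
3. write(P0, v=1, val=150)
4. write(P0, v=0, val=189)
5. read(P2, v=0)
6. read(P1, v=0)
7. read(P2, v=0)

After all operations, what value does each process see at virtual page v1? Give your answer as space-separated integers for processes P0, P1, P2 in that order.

Answer: 150 38 38

Derivation:
Op 1: fork(P0) -> P1. 2 ppages; refcounts: pp0:2 pp1:2
Op 2: fork(P1) -> P2. 2 ppages; refcounts: pp0:3 pp1:3
Op 3: write(P0, v1, 150). refcount(pp1)=3>1 -> COPY to pp2. 3 ppages; refcounts: pp0:3 pp1:2 pp2:1
Op 4: write(P0, v0, 189). refcount(pp0)=3>1 -> COPY to pp3. 4 ppages; refcounts: pp0:2 pp1:2 pp2:1 pp3:1
Op 5: read(P2, v0) -> 35. No state change.
Op 6: read(P1, v0) -> 35. No state change.
Op 7: read(P2, v0) -> 35. No state change.
P0: v1 -> pp2 = 150
P1: v1 -> pp1 = 38
P2: v1 -> pp1 = 38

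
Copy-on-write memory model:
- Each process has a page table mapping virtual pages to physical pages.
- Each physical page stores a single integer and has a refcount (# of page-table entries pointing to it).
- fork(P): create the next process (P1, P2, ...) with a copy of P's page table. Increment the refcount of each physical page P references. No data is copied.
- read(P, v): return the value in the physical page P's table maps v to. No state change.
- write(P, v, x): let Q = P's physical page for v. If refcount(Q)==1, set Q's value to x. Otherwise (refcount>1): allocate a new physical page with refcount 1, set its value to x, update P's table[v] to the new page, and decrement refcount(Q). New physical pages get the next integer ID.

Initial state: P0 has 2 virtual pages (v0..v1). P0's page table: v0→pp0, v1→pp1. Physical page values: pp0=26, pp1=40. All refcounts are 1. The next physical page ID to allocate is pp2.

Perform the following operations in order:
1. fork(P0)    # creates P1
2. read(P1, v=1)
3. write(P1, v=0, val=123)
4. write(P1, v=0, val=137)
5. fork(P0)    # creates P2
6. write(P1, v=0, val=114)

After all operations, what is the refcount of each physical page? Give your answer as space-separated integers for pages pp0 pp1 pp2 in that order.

Op 1: fork(P0) -> P1. 2 ppages; refcounts: pp0:2 pp1:2
Op 2: read(P1, v1) -> 40. No state change.
Op 3: write(P1, v0, 123). refcount(pp0)=2>1 -> COPY to pp2. 3 ppages; refcounts: pp0:1 pp1:2 pp2:1
Op 4: write(P1, v0, 137). refcount(pp2)=1 -> write in place. 3 ppages; refcounts: pp0:1 pp1:2 pp2:1
Op 5: fork(P0) -> P2. 3 ppages; refcounts: pp0:2 pp1:3 pp2:1
Op 6: write(P1, v0, 114). refcount(pp2)=1 -> write in place. 3 ppages; refcounts: pp0:2 pp1:3 pp2:1

Answer: 2 3 1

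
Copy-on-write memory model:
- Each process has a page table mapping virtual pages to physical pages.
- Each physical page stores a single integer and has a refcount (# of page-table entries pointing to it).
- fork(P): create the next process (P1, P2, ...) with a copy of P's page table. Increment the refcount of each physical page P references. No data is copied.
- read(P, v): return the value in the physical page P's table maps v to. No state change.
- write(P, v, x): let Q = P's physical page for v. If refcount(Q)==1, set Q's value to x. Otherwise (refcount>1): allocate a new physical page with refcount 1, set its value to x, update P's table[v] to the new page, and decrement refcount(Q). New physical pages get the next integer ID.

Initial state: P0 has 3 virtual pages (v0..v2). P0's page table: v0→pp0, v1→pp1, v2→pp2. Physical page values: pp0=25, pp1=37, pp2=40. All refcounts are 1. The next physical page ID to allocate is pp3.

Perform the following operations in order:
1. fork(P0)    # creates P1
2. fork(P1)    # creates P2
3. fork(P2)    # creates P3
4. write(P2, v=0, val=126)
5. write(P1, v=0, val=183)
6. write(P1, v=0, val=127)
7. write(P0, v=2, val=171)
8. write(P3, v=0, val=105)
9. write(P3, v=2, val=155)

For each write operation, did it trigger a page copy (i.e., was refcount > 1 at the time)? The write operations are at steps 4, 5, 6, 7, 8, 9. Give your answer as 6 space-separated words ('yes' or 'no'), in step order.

Op 1: fork(P0) -> P1. 3 ppages; refcounts: pp0:2 pp1:2 pp2:2
Op 2: fork(P1) -> P2. 3 ppages; refcounts: pp0:3 pp1:3 pp2:3
Op 3: fork(P2) -> P3. 3 ppages; refcounts: pp0:4 pp1:4 pp2:4
Op 4: write(P2, v0, 126). refcount(pp0)=4>1 -> COPY to pp3. 4 ppages; refcounts: pp0:3 pp1:4 pp2:4 pp3:1
Op 5: write(P1, v0, 183). refcount(pp0)=3>1 -> COPY to pp4. 5 ppages; refcounts: pp0:2 pp1:4 pp2:4 pp3:1 pp4:1
Op 6: write(P1, v0, 127). refcount(pp4)=1 -> write in place. 5 ppages; refcounts: pp0:2 pp1:4 pp2:4 pp3:1 pp4:1
Op 7: write(P0, v2, 171). refcount(pp2)=4>1 -> COPY to pp5. 6 ppages; refcounts: pp0:2 pp1:4 pp2:3 pp3:1 pp4:1 pp5:1
Op 8: write(P3, v0, 105). refcount(pp0)=2>1 -> COPY to pp6. 7 ppages; refcounts: pp0:1 pp1:4 pp2:3 pp3:1 pp4:1 pp5:1 pp6:1
Op 9: write(P3, v2, 155). refcount(pp2)=3>1 -> COPY to pp7. 8 ppages; refcounts: pp0:1 pp1:4 pp2:2 pp3:1 pp4:1 pp5:1 pp6:1 pp7:1

yes yes no yes yes yes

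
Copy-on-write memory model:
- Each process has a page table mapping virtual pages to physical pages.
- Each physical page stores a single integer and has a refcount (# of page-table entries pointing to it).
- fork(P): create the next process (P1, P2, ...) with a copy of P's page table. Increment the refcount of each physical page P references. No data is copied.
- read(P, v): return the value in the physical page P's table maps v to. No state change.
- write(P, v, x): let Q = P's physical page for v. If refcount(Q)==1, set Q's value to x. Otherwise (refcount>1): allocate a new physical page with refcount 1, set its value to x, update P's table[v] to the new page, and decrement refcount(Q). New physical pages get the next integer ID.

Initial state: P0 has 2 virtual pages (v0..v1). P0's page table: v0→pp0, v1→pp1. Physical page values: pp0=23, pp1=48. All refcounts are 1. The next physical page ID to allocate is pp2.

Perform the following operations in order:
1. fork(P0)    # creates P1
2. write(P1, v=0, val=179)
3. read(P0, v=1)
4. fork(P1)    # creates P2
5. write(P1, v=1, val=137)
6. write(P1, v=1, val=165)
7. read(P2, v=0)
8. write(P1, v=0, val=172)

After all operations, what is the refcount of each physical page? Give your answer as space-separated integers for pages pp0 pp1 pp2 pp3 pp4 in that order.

Op 1: fork(P0) -> P1. 2 ppages; refcounts: pp0:2 pp1:2
Op 2: write(P1, v0, 179). refcount(pp0)=2>1 -> COPY to pp2. 3 ppages; refcounts: pp0:1 pp1:2 pp2:1
Op 3: read(P0, v1) -> 48. No state change.
Op 4: fork(P1) -> P2. 3 ppages; refcounts: pp0:1 pp1:3 pp2:2
Op 5: write(P1, v1, 137). refcount(pp1)=3>1 -> COPY to pp3. 4 ppages; refcounts: pp0:1 pp1:2 pp2:2 pp3:1
Op 6: write(P1, v1, 165). refcount(pp3)=1 -> write in place. 4 ppages; refcounts: pp0:1 pp1:2 pp2:2 pp3:1
Op 7: read(P2, v0) -> 179. No state change.
Op 8: write(P1, v0, 172). refcount(pp2)=2>1 -> COPY to pp4. 5 ppages; refcounts: pp0:1 pp1:2 pp2:1 pp3:1 pp4:1

Answer: 1 2 1 1 1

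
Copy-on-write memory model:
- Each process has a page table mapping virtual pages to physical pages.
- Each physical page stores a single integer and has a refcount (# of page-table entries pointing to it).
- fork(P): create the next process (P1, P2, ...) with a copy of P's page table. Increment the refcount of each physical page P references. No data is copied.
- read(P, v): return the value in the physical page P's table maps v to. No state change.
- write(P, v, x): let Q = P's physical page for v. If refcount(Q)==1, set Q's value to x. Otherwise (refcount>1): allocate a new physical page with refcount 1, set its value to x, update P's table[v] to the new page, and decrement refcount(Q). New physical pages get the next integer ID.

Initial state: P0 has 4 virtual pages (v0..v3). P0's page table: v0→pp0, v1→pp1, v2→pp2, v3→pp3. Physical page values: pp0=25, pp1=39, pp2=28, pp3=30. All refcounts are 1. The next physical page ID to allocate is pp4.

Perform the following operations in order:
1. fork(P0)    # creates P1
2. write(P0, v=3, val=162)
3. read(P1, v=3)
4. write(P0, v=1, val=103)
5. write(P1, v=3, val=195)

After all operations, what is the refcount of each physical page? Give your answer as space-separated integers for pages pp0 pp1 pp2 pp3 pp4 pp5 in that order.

Answer: 2 1 2 1 1 1

Derivation:
Op 1: fork(P0) -> P1. 4 ppages; refcounts: pp0:2 pp1:2 pp2:2 pp3:2
Op 2: write(P0, v3, 162). refcount(pp3)=2>1 -> COPY to pp4. 5 ppages; refcounts: pp0:2 pp1:2 pp2:2 pp3:1 pp4:1
Op 3: read(P1, v3) -> 30. No state change.
Op 4: write(P0, v1, 103). refcount(pp1)=2>1 -> COPY to pp5. 6 ppages; refcounts: pp0:2 pp1:1 pp2:2 pp3:1 pp4:1 pp5:1
Op 5: write(P1, v3, 195). refcount(pp3)=1 -> write in place. 6 ppages; refcounts: pp0:2 pp1:1 pp2:2 pp3:1 pp4:1 pp5:1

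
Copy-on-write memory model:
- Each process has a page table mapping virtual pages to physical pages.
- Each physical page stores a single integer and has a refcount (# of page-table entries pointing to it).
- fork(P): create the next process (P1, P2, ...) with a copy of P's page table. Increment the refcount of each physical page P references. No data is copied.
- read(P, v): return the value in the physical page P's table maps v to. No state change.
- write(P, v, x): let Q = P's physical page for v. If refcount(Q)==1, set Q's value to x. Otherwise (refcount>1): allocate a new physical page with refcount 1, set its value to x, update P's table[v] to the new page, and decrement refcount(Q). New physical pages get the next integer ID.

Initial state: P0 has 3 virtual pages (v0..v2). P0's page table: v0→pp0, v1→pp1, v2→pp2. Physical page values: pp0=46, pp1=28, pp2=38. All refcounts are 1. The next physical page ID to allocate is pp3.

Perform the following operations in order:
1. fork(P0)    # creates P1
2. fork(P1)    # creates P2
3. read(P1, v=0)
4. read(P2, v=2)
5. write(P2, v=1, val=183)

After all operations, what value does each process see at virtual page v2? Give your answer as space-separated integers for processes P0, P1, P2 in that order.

Op 1: fork(P0) -> P1. 3 ppages; refcounts: pp0:2 pp1:2 pp2:2
Op 2: fork(P1) -> P2. 3 ppages; refcounts: pp0:3 pp1:3 pp2:3
Op 3: read(P1, v0) -> 46. No state change.
Op 4: read(P2, v2) -> 38. No state change.
Op 5: write(P2, v1, 183). refcount(pp1)=3>1 -> COPY to pp3. 4 ppages; refcounts: pp0:3 pp1:2 pp2:3 pp3:1
P0: v2 -> pp2 = 38
P1: v2 -> pp2 = 38
P2: v2 -> pp2 = 38

Answer: 38 38 38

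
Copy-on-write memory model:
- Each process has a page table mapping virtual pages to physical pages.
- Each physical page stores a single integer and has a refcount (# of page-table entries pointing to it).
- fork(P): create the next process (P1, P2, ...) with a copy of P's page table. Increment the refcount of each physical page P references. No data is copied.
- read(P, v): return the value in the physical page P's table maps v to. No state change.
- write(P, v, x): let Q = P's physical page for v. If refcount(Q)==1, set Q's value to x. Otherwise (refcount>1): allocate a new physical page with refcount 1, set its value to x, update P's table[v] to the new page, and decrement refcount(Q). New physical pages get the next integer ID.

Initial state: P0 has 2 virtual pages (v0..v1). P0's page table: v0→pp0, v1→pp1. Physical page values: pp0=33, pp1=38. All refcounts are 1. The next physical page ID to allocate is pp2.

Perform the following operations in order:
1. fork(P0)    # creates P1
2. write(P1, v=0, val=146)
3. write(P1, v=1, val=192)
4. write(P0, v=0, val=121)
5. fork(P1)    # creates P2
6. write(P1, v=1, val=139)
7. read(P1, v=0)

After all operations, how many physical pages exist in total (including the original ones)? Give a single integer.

Op 1: fork(P0) -> P1. 2 ppages; refcounts: pp0:2 pp1:2
Op 2: write(P1, v0, 146). refcount(pp0)=2>1 -> COPY to pp2. 3 ppages; refcounts: pp0:1 pp1:2 pp2:1
Op 3: write(P1, v1, 192). refcount(pp1)=2>1 -> COPY to pp3. 4 ppages; refcounts: pp0:1 pp1:1 pp2:1 pp3:1
Op 4: write(P0, v0, 121). refcount(pp0)=1 -> write in place. 4 ppages; refcounts: pp0:1 pp1:1 pp2:1 pp3:1
Op 5: fork(P1) -> P2. 4 ppages; refcounts: pp0:1 pp1:1 pp2:2 pp3:2
Op 6: write(P1, v1, 139). refcount(pp3)=2>1 -> COPY to pp4. 5 ppages; refcounts: pp0:1 pp1:1 pp2:2 pp3:1 pp4:1
Op 7: read(P1, v0) -> 146. No state change.

Answer: 5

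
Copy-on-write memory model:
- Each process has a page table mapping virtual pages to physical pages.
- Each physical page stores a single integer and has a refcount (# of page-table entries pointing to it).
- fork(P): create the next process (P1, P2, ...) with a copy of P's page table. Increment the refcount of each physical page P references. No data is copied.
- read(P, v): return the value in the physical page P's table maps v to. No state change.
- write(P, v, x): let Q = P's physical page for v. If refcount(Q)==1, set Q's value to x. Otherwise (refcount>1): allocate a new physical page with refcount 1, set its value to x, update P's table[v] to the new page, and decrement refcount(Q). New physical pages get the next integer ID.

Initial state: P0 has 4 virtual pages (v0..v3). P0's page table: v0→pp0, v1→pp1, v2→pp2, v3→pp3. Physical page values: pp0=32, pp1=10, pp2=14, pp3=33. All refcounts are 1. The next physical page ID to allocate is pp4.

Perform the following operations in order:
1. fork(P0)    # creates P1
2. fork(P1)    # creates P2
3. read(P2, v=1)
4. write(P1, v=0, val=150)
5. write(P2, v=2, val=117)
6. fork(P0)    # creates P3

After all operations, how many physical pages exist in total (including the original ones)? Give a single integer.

Answer: 6

Derivation:
Op 1: fork(P0) -> P1. 4 ppages; refcounts: pp0:2 pp1:2 pp2:2 pp3:2
Op 2: fork(P1) -> P2. 4 ppages; refcounts: pp0:3 pp1:3 pp2:3 pp3:3
Op 3: read(P2, v1) -> 10. No state change.
Op 4: write(P1, v0, 150). refcount(pp0)=3>1 -> COPY to pp4. 5 ppages; refcounts: pp0:2 pp1:3 pp2:3 pp3:3 pp4:1
Op 5: write(P2, v2, 117). refcount(pp2)=3>1 -> COPY to pp5. 6 ppages; refcounts: pp0:2 pp1:3 pp2:2 pp3:3 pp4:1 pp5:1
Op 6: fork(P0) -> P3. 6 ppages; refcounts: pp0:3 pp1:4 pp2:3 pp3:4 pp4:1 pp5:1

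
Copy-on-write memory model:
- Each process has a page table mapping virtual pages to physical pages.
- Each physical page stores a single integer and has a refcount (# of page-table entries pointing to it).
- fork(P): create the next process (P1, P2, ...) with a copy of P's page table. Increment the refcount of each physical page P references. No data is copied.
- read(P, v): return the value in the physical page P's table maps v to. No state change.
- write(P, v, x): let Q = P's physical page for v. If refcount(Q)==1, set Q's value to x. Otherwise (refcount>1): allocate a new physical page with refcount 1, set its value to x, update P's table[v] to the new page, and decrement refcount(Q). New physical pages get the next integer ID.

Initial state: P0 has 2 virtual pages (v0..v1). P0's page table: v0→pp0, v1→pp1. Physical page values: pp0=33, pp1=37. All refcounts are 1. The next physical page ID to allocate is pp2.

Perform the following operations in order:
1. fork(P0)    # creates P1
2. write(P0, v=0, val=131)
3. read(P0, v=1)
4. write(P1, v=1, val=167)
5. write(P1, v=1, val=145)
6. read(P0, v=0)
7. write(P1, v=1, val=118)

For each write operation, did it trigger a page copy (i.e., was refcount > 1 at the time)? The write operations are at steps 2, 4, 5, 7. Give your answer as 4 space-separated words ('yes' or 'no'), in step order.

Op 1: fork(P0) -> P1. 2 ppages; refcounts: pp0:2 pp1:2
Op 2: write(P0, v0, 131). refcount(pp0)=2>1 -> COPY to pp2. 3 ppages; refcounts: pp0:1 pp1:2 pp2:1
Op 3: read(P0, v1) -> 37. No state change.
Op 4: write(P1, v1, 167). refcount(pp1)=2>1 -> COPY to pp3. 4 ppages; refcounts: pp0:1 pp1:1 pp2:1 pp3:1
Op 5: write(P1, v1, 145). refcount(pp3)=1 -> write in place. 4 ppages; refcounts: pp0:1 pp1:1 pp2:1 pp3:1
Op 6: read(P0, v0) -> 131. No state change.
Op 7: write(P1, v1, 118). refcount(pp3)=1 -> write in place. 4 ppages; refcounts: pp0:1 pp1:1 pp2:1 pp3:1

yes yes no no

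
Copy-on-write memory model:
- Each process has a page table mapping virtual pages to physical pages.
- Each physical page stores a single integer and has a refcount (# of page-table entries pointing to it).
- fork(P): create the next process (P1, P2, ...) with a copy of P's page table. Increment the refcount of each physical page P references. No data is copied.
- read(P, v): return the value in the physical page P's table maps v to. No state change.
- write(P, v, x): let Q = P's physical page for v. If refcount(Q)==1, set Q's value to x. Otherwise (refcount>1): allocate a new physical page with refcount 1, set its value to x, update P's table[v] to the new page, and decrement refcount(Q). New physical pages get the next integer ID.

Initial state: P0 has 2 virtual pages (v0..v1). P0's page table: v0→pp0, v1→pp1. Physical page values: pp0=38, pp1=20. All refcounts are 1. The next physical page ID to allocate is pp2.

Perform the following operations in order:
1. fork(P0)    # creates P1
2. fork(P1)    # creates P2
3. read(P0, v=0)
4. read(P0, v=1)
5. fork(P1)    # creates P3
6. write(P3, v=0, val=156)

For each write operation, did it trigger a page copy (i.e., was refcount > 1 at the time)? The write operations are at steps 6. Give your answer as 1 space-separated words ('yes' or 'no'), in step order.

Op 1: fork(P0) -> P1. 2 ppages; refcounts: pp0:2 pp1:2
Op 2: fork(P1) -> P2. 2 ppages; refcounts: pp0:3 pp1:3
Op 3: read(P0, v0) -> 38. No state change.
Op 4: read(P0, v1) -> 20. No state change.
Op 5: fork(P1) -> P3. 2 ppages; refcounts: pp0:4 pp1:4
Op 6: write(P3, v0, 156). refcount(pp0)=4>1 -> COPY to pp2. 3 ppages; refcounts: pp0:3 pp1:4 pp2:1

yes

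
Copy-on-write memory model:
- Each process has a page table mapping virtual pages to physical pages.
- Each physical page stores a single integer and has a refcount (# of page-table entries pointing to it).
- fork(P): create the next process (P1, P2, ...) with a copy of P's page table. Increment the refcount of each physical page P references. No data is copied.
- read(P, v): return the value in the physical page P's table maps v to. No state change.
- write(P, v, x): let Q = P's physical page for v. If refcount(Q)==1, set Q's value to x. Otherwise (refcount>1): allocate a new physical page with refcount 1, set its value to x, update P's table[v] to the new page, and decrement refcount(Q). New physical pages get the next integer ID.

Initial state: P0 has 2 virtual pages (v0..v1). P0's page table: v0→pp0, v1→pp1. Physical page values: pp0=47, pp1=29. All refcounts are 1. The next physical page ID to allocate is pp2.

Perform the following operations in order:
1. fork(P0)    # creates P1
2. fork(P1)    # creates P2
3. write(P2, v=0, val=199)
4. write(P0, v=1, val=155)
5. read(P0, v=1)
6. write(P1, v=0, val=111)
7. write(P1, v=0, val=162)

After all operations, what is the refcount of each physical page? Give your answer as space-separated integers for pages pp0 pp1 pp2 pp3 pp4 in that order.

Op 1: fork(P0) -> P1. 2 ppages; refcounts: pp0:2 pp1:2
Op 2: fork(P1) -> P2. 2 ppages; refcounts: pp0:3 pp1:3
Op 3: write(P2, v0, 199). refcount(pp0)=3>1 -> COPY to pp2. 3 ppages; refcounts: pp0:2 pp1:3 pp2:1
Op 4: write(P0, v1, 155). refcount(pp1)=3>1 -> COPY to pp3. 4 ppages; refcounts: pp0:2 pp1:2 pp2:1 pp3:1
Op 5: read(P0, v1) -> 155. No state change.
Op 6: write(P1, v0, 111). refcount(pp0)=2>1 -> COPY to pp4. 5 ppages; refcounts: pp0:1 pp1:2 pp2:1 pp3:1 pp4:1
Op 7: write(P1, v0, 162). refcount(pp4)=1 -> write in place. 5 ppages; refcounts: pp0:1 pp1:2 pp2:1 pp3:1 pp4:1

Answer: 1 2 1 1 1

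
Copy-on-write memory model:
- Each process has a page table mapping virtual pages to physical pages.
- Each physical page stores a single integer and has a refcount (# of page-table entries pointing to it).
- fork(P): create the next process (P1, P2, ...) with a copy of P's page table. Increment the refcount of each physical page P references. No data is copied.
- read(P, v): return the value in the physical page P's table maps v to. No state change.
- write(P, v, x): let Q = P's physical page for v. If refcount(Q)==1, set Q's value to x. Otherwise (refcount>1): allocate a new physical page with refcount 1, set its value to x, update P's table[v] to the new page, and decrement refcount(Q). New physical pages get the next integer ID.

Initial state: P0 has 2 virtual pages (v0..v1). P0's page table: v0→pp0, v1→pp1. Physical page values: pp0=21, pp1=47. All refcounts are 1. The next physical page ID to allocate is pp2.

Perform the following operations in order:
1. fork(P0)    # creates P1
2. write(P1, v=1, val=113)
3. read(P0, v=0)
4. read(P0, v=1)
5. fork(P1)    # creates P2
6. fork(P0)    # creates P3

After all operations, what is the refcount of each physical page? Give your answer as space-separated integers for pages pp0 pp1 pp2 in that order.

Op 1: fork(P0) -> P1. 2 ppages; refcounts: pp0:2 pp1:2
Op 2: write(P1, v1, 113). refcount(pp1)=2>1 -> COPY to pp2. 3 ppages; refcounts: pp0:2 pp1:1 pp2:1
Op 3: read(P0, v0) -> 21. No state change.
Op 4: read(P0, v1) -> 47. No state change.
Op 5: fork(P1) -> P2. 3 ppages; refcounts: pp0:3 pp1:1 pp2:2
Op 6: fork(P0) -> P3. 3 ppages; refcounts: pp0:4 pp1:2 pp2:2

Answer: 4 2 2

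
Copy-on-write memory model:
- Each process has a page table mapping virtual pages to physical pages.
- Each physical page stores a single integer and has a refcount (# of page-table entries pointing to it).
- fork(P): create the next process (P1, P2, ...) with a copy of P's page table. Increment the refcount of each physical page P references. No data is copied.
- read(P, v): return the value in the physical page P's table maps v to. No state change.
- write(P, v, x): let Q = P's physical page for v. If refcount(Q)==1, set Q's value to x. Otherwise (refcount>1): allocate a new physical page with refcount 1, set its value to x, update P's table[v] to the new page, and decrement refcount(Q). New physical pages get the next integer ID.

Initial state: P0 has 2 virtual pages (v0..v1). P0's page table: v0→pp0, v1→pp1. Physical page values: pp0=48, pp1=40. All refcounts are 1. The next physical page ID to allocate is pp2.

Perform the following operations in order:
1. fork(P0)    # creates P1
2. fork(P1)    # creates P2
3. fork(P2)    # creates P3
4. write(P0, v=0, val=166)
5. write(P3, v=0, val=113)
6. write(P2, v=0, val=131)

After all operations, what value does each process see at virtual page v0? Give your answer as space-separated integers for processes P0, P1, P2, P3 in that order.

Op 1: fork(P0) -> P1. 2 ppages; refcounts: pp0:2 pp1:2
Op 2: fork(P1) -> P2. 2 ppages; refcounts: pp0:3 pp1:3
Op 3: fork(P2) -> P3. 2 ppages; refcounts: pp0:4 pp1:4
Op 4: write(P0, v0, 166). refcount(pp0)=4>1 -> COPY to pp2. 3 ppages; refcounts: pp0:3 pp1:4 pp2:1
Op 5: write(P3, v0, 113). refcount(pp0)=3>1 -> COPY to pp3. 4 ppages; refcounts: pp0:2 pp1:4 pp2:1 pp3:1
Op 6: write(P2, v0, 131). refcount(pp0)=2>1 -> COPY to pp4. 5 ppages; refcounts: pp0:1 pp1:4 pp2:1 pp3:1 pp4:1
P0: v0 -> pp2 = 166
P1: v0 -> pp0 = 48
P2: v0 -> pp4 = 131
P3: v0 -> pp3 = 113

Answer: 166 48 131 113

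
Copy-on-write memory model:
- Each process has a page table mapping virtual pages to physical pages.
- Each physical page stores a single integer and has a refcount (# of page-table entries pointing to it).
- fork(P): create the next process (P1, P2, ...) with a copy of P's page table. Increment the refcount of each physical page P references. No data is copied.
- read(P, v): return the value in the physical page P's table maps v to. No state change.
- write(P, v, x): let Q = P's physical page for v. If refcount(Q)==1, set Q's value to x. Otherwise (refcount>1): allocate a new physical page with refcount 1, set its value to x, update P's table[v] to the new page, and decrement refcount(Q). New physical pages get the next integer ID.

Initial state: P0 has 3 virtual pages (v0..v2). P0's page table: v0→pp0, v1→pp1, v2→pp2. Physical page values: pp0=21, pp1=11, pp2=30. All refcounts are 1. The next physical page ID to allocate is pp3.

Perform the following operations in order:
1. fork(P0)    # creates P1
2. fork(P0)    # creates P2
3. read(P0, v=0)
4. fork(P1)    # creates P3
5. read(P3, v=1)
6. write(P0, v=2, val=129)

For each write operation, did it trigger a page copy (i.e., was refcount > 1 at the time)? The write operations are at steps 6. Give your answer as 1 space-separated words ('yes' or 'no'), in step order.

Op 1: fork(P0) -> P1. 3 ppages; refcounts: pp0:2 pp1:2 pp2:2
Op 2: fork(P0) -> P2. 3 ppages; refcounts: pp0:3 pp1:3 pp2:3
Op 3: read(P0, v0) -> 21. No state change.
Op 4: fork(P1) -> P3. 3 ppages; refcounts: pp0:4 pp1:4 pp2:4
Op 5: read(P3, v1) -> 11. No state change.
Op 6: write(P0, v2, 129). refcount(pp2)=4>1 -> COPY to pp3. 4 ppages; refcounts: pp0:4 pp1:4 pp2:3 pp3:1

yes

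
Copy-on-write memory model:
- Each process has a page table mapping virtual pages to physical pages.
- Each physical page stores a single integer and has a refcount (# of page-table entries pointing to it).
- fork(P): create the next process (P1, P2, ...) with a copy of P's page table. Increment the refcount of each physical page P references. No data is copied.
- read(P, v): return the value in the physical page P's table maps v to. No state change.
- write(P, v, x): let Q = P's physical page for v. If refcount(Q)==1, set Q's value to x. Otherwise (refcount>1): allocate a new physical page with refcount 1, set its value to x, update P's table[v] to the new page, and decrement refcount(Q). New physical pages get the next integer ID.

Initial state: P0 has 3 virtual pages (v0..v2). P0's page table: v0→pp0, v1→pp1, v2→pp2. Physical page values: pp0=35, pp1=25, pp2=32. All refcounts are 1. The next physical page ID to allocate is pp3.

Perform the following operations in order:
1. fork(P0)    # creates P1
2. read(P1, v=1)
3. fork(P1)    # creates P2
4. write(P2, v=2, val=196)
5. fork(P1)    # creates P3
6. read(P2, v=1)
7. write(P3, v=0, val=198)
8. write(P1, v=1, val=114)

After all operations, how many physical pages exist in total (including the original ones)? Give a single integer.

Answer: 6

Derivation:
Op 1: fork(P0) -> P1. 3 ppages; refcounts: pp0:2 pp1:2 pp2:2
Op 2: read(P1, v1) -> 25. No state change.
Op 3: fork(P1) -> P2. 3 ppages; refcounts: pp0:3 pp1:3 pp2:3
Op 4: write(P2, v2, 196). refcount(pp2)=3>1 -> COPY to pp3. 4 ppages; refcounts: pp0:3 pp1:3 pp2:2 pp3:1
Op 5: fork(P1) -> P3. 4 ppages; refcounts: pp0:4 pp1:4 pp2:3 pp3:1
Op 6: read(P2, v1) -> 25. No state change.
Op 7: write(P3, v0, 198). refcount(pp0)=4>1 -> COPY to pp4. 5 ppages; refcounts: pp0:3 pp1:4 pp2:3 pp3:1 pp4:1
Op 8: write(P1, v1, 114). refcount(pp1)=4>1 -> COPY to pp5. 6 ppages; refcounts: pp0:3 pp1:3 pp2:3 pp3:1 pp4:1 pp5:1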